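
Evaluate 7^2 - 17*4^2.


x^2 - d*y^2
= 7^2 - 17*4^2
= 49 - 272
= -223

-223


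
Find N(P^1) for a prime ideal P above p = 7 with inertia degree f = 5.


N(P^a) = p^(a*f)
= 7^(1*5)
= 7^5
= 16807

16807


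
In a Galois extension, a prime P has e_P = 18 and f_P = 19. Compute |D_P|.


|D_P| = e * f
= 18 * 19
= 342

342


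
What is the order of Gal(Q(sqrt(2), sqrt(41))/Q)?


The 2 square roots of distinct primes are multiplicatively independent over Q,
so [K:Q] = 2^2 and Gal(K/Q) is isomorphic to (Z/2Z)^2.
|Gal| = 2^2 = 4

4


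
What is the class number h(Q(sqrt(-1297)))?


K = Q(sqrt(-1297)). d mod 4 = 3, so D = disc(K) = 4d = -5188
h(K) equals the number of primitive reduced positive-definite forms (a, b, c) = a*x^2 + b*x*y + c*y^2 with b^2 - 4ac = D,
where reduced means |b| <= a <= c, with b >= 0 whenever |b| = a or a = c, and primitive means gcd(a, b, c) = 1.
Reduced forces 3a^2 <= |D| = 5188, so 1 <= a <= 41; b must have the parity of D, and c = (b^2 - D)/(4a) must be an integer >= a.
Enumerate a = 1..41, b in [-a, a]:
  a=1: (1, 0, 1297)  [1]
  a=2: (2, 2, 649)  [1]
  a=3..10: none
  a=11: (11, -2, 118), (11, 2, 118)  [2]
  a=12: none
  a=13: (13, -8, 101), (13, 8, 101)  [2]
  a=14..21: none
  a=22: (22, -2, 59), (22, 2, 59)  [2]
  a=23..25: none
  a=26: (26, -18, 53), (26, 18, 53)  [2]
  a=27..30: none
  a=31: (31, -12, 43), (31, 12, 43)  [2]
  a=32..41: none
Total reduced forms: 1 + 1 + 2 + 2 + 2 + 2 + 2 = 12
h = 12

12


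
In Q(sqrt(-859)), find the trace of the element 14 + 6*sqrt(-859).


Tr(a + b*sqrt(d)) = (a + b*sqrt(d)) + (a - b*sqrt(d)) = 2a
= 2 * (14)
= 28

28


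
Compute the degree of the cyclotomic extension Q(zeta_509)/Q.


The degree equals Euler's totient phi(509).
509 = 509
phi(509) = 508

508


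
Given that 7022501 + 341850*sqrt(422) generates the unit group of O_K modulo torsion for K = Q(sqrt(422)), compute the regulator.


epsilon = 7022501 + 341850*sqrt(422)
= 1.4045e+07
R = ln(1.4045e+07)
= 16.4578

16.4578


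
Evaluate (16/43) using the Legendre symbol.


p = 43 is prime, so compute (16/43) with the reciprocity algorithm (Jacobi-symbol steps: pull out 2s via (2/n), flip via reciprocity, reduce):
  pull out 2: (2/43) = -1  (since 43 mod 8 = 3)
  pull out 2: (2/43) = -1  (since 43 mod 8 = 3)
  pull out 2: (2/43) = -1  (since 43 mod 8 = 3)
  pull out 2: (2/43) = -1  (since 43 mod 8 = 3)
  (1/43) = 1
Product of signs = 1
(16/43) = 1

1


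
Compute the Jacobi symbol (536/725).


Compute (536/725) via quadratic reciprocity:
  pull out 2: (2/725) = -1  (since 725 mod 8 = 5)
  pull out 2: (2/725) = -1  (since 725 mod 8 = 5)
  pull out 2: (2/725) = -1  (since 725 mod 8 = 5)
  reciprocity: (67/725) -> +(725/67)
  reduce: (55/67)
  reciprocity: (55/67) -> -(67/55)
  reduce: (12/55)
  pull out 2: (2/55) = +1  (since 55 mod 8 = 7)
  pull out 2: (2/55) = +1  (since 55 mod 8 = 7)
  reciprocity: (3/55) -> -(55/3)
  reduce: (1/3)
  (1/3) = 1
Product of signs = -1

-1


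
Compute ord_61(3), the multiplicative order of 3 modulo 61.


We want ord_61(3), the smallest k >= 1 with 3^k = 1 mod 61.
n = 61 = 61, phi(61) = 60; the order divides phi(n).
Divisors of 60: 1, 2, 3, 4, 5, 6, 10, 12, 15, 20, 30, 60
Repeated squaring mod 61: 3^1 = 3, 3^2 = 9, 3^4 = 20, 3^8 = 34, 3^16 = 58, 3^32 = 9
Test divisors in increasing order:
  k=1: 3^1 = 3 mod 61
  k=2: 3^2 = 9 mod 61
  k=3: 3^3 = 9 * 3 = 27 mod 61
  k=4: 3^4 = 20 mod 61
  k=5: 3^5 = 20 * 3 = 60 mod 61
  k=6: 3^6 = 20 * 9 = 58 mod 61
  k=10: 3^10 = 34 * 9 = 1 mod 61  <- first divisor giving 1
Order = 10

10


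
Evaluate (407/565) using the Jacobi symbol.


Compute (407/565) via quadratic reciprocity:
  reciprocity: (407/565) -> +(565/407)
  reduce: (158/407)
  pull out 2: (2/407) = +1  (since 407 mod 8 = 7)
  reciprocity: (79/407) -> -(407/79)
  reduce: (12/79)
  pull out 2: (2/79) = +1  (since 79 mod 8 = 7)
  pull out 2: (2/79) = +1  (since 79 mod 8 = 7)
  reciprocity: (3/79) -> -(79/3)
  reduce: (1/3)
  (1/3) = 1
Product of signs = 1

1


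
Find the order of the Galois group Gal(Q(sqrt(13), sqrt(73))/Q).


The 2 square roots of distinct primes are multiplicatively independent over Q,
so [K:Q] = 2^2 and Gal(K/Q) is isomorphic to (Z/2Z)^2.
|Gal| = 2^2 = 4

4


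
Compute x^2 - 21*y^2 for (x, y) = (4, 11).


x^2 - d*y^2
= 4^2 - 21*11^2
= 16 - 2541
= -2525

-2525


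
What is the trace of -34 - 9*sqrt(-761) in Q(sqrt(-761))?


Tr(a + b*sqrt(d)) = (a + b*sqrt(d)) + (a - b*sqrt(d)) = 2a
= 2 * (-34)
= -68

-68


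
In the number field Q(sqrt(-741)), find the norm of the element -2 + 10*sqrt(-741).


N(a + b*sqrt(d)) = a^2 - d*b^2
= (-2)^2 - (-741)*(10)^2
= 4 + 74100
= 74104

74104


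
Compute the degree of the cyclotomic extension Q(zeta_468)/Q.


The degree equals Euler's totient phi(468).
468 = 2^2 * 3^2 * 13
phi(468) = 144

144


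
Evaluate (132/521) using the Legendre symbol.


p = 521 is prime, so compute (132/521) with the reciprocity algorithm (Jacobi-symbol steps: pull out 2s via (2/n), flip via reciprocity, reduce):
  pull out 2: (2/521) = +1  (since 521 mod 8 = 1)
  pull out 2: (2/521) = +1  (since 521 mod 8 = 1)
  reciprocity: (33/521) -> +(521/33)
  reduce: (26/33)
  pull out 2: (2/33) = +1  (since 33 mod 8 = 1)
  reciprocity: (13/33) -> +(33/13)
  reduce: (7/13)
  reciprocity: (7/13) -> +(13/7)
  reduce: (6/7)
  pull out 2: (2/7) = +1  (since 7 mod 8 = 7)
  reciprocity: (3/7) -> -(7/3)
  reduce: (1/3)
  (1/3) = 1
Product of signs = -1
(132/521) = -1

-1


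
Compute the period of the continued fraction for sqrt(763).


Run the CF algorithm for sqrt(763).
a_0 = floor(sqrt(763)) = 27; set m_0=0, q_0=1.
Recurrence: m' = q*a - m,  q' = (d - m'^2)/q,  a' = floor((a_0 + m')/q').
  step 1: m=27, q=34, a=1
  step 2: m=7, q=21, a=1
  step 3: m=14, q=27, a=1
  step 4: m=13, q=22, a=1
  step 5: m=9, q=31, a=1
  step 6: m=22, q=9, a=5
  step 7: m=23, q=26, a=1
  step 8: m=3, q=29, a=1
  step 9: m=26, q=3, a=17
  step 10: m=25, q=46, a=1
  step 11: m=21, q=7, a=6
  step 12: m=21, q=46, a=1
  step 13: m=25, q=3, a=17
  step 14: m=26, q=29, a=1
  step 15: m=3, q=26, a=1
  step 16: m=23, q=9, a=5
  step 17: m=22, q=31, a=1
  step 18: m=9, q=22, a=1
  step 19: m=13, q=27, a=1
  step 20: m=14, q=21, a=1
  step 21: m=7, q=34, a=1
  step 22: m=27, q=1, a=54
a_22 = 2*a_0 = 54, so the period closes here.
sqrt(763) = [27; 1, 1, 1, 1, 1, 5, 1, 1, 17, 1, 6, 1, 17, 1, 1, 5, 1, 1, 1, 1, 1, 54]
Period length = 22

22


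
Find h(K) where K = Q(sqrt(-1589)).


K = Q(sqrt(-1589)). d mod 4 = 3, so D = disc(K) = 4d = -6356
h(K) equals the number of primitive reduced positive-definite forms (a, b, c) = a*x^2 + b*x*y + c*y^2 with b^2 - 4ac = D,
where reduced means |b| <= a <= c, with b >= 0 whenever |b| = a or a = c, and primitive means gcd(a, b, c) = 1.
Reduced forces 3a^2 <= |D| = 6356, so 1 <= a <= 46; b must have the parity of D, and c = (b^2 - D)/(4a) must be an integer >= a.
Enumerate a = 1..46, b in [-a, a]:
  a=1: (1, 0, 1589)  [1]
  a=2: (2, 2, 795)  [1]
  a=3: (3, -2, 530), (3, 2, 530)  [2]
  a=4: none
  a=5: (5, -2, 318), (5, 2, 318)  [2]
  a=6: (6, -2, 265), (6, 2, 265)  [2]
  a=7: (7, 0, 227)  [1]
  a=8: none
  a=9: (9, -4, 177), (9, 4, 177)  [2]
  a=10: (10, -2, 159), (10, 2, 159)  [2]
  a=11..12: none
  a=13: (13, -12, 125), (13, 12, 125)  [2]
  a=14: (14, 14, 117)  [1]
  a=15: (15, -8, 107), (15, -2, 106), (15, 2, 106), (15, 8, 107)  [4]
  a=16: none
  a=17: (17, -6, 94), (17, 6, 94)  [2]
  a=18: (18, -14, 91), (18, 14, 91)  [2]
  a=19: (19, -16, 87), (19, 16, 87)  [2]
  a=20: none
  a=21: (21, -14, 78), (21, 14, 78)  [2]
  a=22..24: none
  a=25: (25, -12, 65), (25, 12, 65)  [2]
  a=26: (26, -14, 63), (26, 14, 63)  [2]
  a=27: (27, -4, 59), (27, 4, 59)  [2]
  a=28: none
  a=29: (29, -16, 57), (29, 16, 57)  [2]
  a=30: (30, -22, 57), (30, -2, 53), (30, 2, 53), (30, 22, 57)  [4]
  a=31..33: none
  a=34: (34, -6, 47), (34, 6, 47)  [2]
  a=35: (35, -28, 51), (35, 28, 51)  [2]
  a=36..37: none
  a=38: (38, -22, 45), (38, 22, 45)  [2]
  a=39: (39, -38, 50), (39, -14, 42), (39, 14, 42), (39, 38, 50)  [4]
  a=40: none
  a=41: (41, -32, 45), (41, 32, 45)  [2]
  a=42..46: none
Total reduced forms: 1 + 1 + 2 + 2 + 2 + 1 + 2 + 2 + 2 + 1 + 4 + 2 + 2 + 2 + 2 + 2 + 2 + 2 + 2 + 4 + 2 + 2 + 2 + 4 + 2 = 52
h = 52

52


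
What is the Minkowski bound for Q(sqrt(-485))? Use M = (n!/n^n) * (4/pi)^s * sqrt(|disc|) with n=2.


d = -485, d mod 4 = 3, so disc(K) = 4d = -1940; |disc(K)| = 1940
Imaginary quadratic field, so n = 2, s = r2 = 1, r1 = 0
M = (n!/n^n) * (4/pi)^s * sqrt(|disc(K)|) = (2!/2^2) * (4/pi)^1 * sqrt(1940)
= 0.5 * 1.273240 * 44.045431
= 28.0402

28.0402


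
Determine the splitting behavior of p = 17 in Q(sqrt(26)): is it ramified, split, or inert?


K = Q(sqrt(26)). Since d mod 4 = 2, disc(K) = 104.
Check p | disc: 104 mod 17 = 2.
p does not divide disc. Compute Legendre symbol (d/p):
9^((17-1)/2) mod 17 = 1
(d/p) = 1, so p splits: (p) = P*P' with e=1, f=1, g=2.
Therefore p is split.

split


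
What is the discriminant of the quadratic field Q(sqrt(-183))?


For K = Q(sqrt(d)) with d squarefree: disc(K) = d if d = 1 mod 4, and disc(K) = 4d if d = 2 or 3 mod 4.
Here d = -183, and d mod 4 = 1.
d = 1 mod 4 (O_K = Z[(1+sqrt(d))/2]), so disc(K) = d = -183

-183


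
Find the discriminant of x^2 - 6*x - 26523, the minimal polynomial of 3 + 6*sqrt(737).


The element 3 + 6*sqrt(737) has minimal polynomial:
x^2 - 6*x - 26523
Discriminant = (-6)^2 - 4*(-26523)
= 36 + 106092
= 106128

106128


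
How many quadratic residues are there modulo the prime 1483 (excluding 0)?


For prime p, the number of non-zero quadratic residues is (p-1)/2.
= (1483-1)/2
= 741

741


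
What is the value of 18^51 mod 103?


p = 103 is prime and the exponent is (p-1)/2 = 51, so by Euler's criterion 18^51 = (18/103) = +1 or -1 mod 103.
Compute by square-and-multiply:
  51 = 32 + 16 + 2 + 1 (binary 110011)
  Repeated squaring mod 103: 18^1 = 18, 18^2 = 15, 18^4 = 19, 18^8 = 52, 18^16 = 26, 18^32 = 58
  18^51 = 18^32 * 18^16 * 18^2 * 18^1 = 58 * 26 * 15 * 18 mod 103
    58 * 26 = 1508 = 66 mod 103
    66 * 15 = 990 = 63 mod 103
    63 * 18 = 1134 = 1 mod 103
  18^51 = 1 mod 103
Result 1: 18 is a quadratic residue mod 103.
18^51 mod 103 = 1

1


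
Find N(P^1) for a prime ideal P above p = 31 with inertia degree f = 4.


N(P^a) = p^(a*f)
= 31^(1*4)
= 31^4
= 923521

923521


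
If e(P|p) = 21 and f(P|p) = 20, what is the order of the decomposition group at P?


|D_P| = e * f
= 21 * 20
= 420

420


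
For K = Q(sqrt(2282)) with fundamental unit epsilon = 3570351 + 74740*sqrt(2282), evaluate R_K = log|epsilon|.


epsilon = 3570351 + 74740*sqrt(2282)
= 7.1407e+06
R = ln(7.1407e+06)
= 15.7813

15.7813


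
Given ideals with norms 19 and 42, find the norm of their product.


N(IJ) = N(I) * N(J)
= 19 * 42
= 798

798


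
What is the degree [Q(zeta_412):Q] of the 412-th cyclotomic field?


The degree equals Euler's totient phi(412).
412 = 2^2 * 103
phi(412) = 204

204


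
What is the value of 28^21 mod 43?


p = 43 is prime and the exponent is (p-1)/2 = 21, so by Euler's criterion 28^21 = (28/43) = +1 or -1 mod 43.
Compute by square-and-multiply:
  21 = 16 + 4 + 1 (binary 10101)
  Repeated squaring mod 43: 28^1 = 28, 28^2 = 10, 28^4 = 14, 28^8 = 24, 28^16 = 17
  28^21 = 28^16 * 28^4 * 28^1 = 17 * 14 * 28 mod 43
    17 * 14 = 238 = 23 mod 43
    23 * 28 = 644 = 42 mod 43
  28^21 = 42 mod 43
Result 42 = p - 1 = -1 mod 43: 28 is a quadratic non-residue mod 43. As a residue in [0, p-1] the value is 42.
28^21 mod 43 = 42

42


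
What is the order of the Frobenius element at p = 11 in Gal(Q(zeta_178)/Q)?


The Frobenius at p in Gal(Q(zeta_n)/Q) = (Z/nZ)* is the class of p, so its order is ord_178(11), the smallest k >= 1 with 11^k = 1 mod 178.
n = 178 = 2 * 89, phi(178) = 88; the order divides phi(n).
Divisors of 88: 1, 2, 4, 8, 11, 22, 44, 88
Repeated squaring mod 178: 11^1 = 11, 11^2 = 121, 11^4 = 45, 11^8 = 67, 11^16 = 39, 11^32 = 97, 11^64 = 153
Test divisors in increasing order:
  k=1: 11^1 = 11 mod 178
  k=2: 11^2 = 121 mod 178
  k=4: 11^4 = 45 mod 178
  k=8: 11^8 = 67 mod 178
  k=11: 11^11 = 67 * 121 * 11 = 177 mod 178
  k=22: 11^22 = 39 * 45 * 121 = 1 mod 178  <- first divisor giving 1
Order = 22

22


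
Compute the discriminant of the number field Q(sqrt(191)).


For K = Q(sqrt(d)) with d squarefree: disc(K) = d if d = 1 mod 4, and disc(K) = 4d if d = 2 or 3 mod 4.
Here d = 191, and d mod 4 = 3.
d = 3 mod 4, not 1 (O_K = Z[sqrt(d)]), so disc(K) = 4d = 4 * (191) = 764

764


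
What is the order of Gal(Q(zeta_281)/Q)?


|Gal(Q(zeta_281)/Q)| = phi(281)
= 280

280


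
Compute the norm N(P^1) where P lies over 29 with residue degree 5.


N(P^a) = p^(a*f)
= 29^(1*5)
= 29^5
= 20511149

20511149


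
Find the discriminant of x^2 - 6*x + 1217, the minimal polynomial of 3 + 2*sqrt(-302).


The element 3 + 2*sqrt(-302) has minimal polynomial:
x^2 - 6*x + 1217
Discriminant = (-6)^2 - 4*(1217)
= 36 - 4868
= -4832

-4832


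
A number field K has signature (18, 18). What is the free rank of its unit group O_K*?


By Dirichlet's unit theorem:
rank = r1 + r2 - 1
= 18 + 18 - 1
= 35

35


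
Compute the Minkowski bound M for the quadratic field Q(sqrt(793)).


d = 793, d mod 4 = 1, so disc(K) = d = 793; |disc(K)| = 793
Real quadratic field, so n = 2, s = r2 = 0, r1 = 2
M = (n!/n^n) * (4/pi)^s * sqrt(|disc(K)|) = (2!/2^2) * (4/pi)^0 * sqrt(793)
= 0.5 * 1.000000 * 28.160256
= 14.0801

14.0801


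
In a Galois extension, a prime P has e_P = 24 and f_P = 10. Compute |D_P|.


|D_P| = e * f
= 24 * 10
= 240

240


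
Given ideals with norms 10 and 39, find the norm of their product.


N(IJ) = N(I) * N(J)
= 10 * 39
= 390

390


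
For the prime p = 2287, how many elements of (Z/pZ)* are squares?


For prime p, the number of non-zero quadratic residues is (p-1)/2.
= (2287-1)/2
= 1143

1143


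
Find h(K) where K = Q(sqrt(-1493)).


K = Q(sqrt(-1493)). d mod 4 = 3, so D = disc(K) = 4d = -5972
h(K) equals the number of primitive reduced positive-definite forms (a, b, c) = a*x^2 + b*x*y + c*y^2 with b^2 - 4ac = D,
where reduced means |b| <= a <= c, with b >= 0 whenever |b| = a or a = c, and primitive means gcd(a, b, c) = 1.
Reduced forces 3a^2 <= |D| = 5972, so 1 <= a <= 44; b must have the parity of D, and c = (b^2 - D)/(4a) must be an integer >= a.
Enumerate a = 1..44, b in [-a, a]:
  a=1: (1, 0, 1493)  [1]
  a=2: (2, 2, 747)  [1]
  a=3: (3, -2, 498), (3, 2, 498)  [2]
  a=4..5: none
  a=6: (6, -2, 249), (6, 2, 249)  [2]
  a=7..8: none
  a=9: (9, -2, 166), (9, 2, 166)  [2]
  a=10: none
  a=11: (11, -10, 138), (11, 10, 138)  [2]
  a=12..17: none
  a=18: (18, -2, 83), (18, 2, 83)  [2]
  a=19..21: none
  a=22: (22, -10, 69), (22, 10, 69)  [2]
  a=23: (23, -10, 66), (23, 10, 66)  [2]
  a=24..26: none
  a=27: (27, -20, 59), (27, 20, 59)  [2]
  a=28..32: none
  a=33: (33, -32, 53), (33, -10, 46), (33, 10, 46), (33, 32, 53)  [4]
  a=34..44: none
Total reduced forms: 1 + 1 + 2 + 2 + 2 + 2 + 2 + 2 + 2 + 2 + 4 = 22
h = 22

22


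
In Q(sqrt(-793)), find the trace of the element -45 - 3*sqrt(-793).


Tr(a + b*sqrt(d)) = (a + b*sqrt(d)) + (a - b*sqrt(d)) = 2a
= 2 * (-45)
= -90

-90


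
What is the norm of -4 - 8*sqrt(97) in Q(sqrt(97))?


N(a + b*sqrt(d)) = a^2 - d*b^2
= (-4)^2 - (97)*(-8)^2
= 16 - 6208
= -6192

-6192


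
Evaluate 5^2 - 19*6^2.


x^2 - d*y^2
= 5^2 - 19*6^2
= 25 - 684
= -659

-659


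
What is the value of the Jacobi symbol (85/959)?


Compute (85/959) via quadratic reciprocity:
  reciprocity: (85/959) -> +(959/85)
  reduce: (24/85)
  pull out 2: (2/85) = -1  (since 85 mod 8 = 5)
  pull out 2: (2/85) = -1  (since 85 mod 8 = 5)
  pull out 2: (2/85) = -1  (since 85 mod 8 = 5)
  reciprocity: (3/85) -> +(85/3)
  reduce: (1/3)
  (1/3) = 1
Product of signs = -1

-1


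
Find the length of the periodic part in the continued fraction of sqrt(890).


Run the CF algorithm for sqrt(890).
a_0 = floor(sqrt(890)) = 29; set m_0=0, q_0=1.
Recurrence: m' = q*a - m,  q' = (d - m'^2)/q,  a' = floor((a_0 + m')/q').
  step 1: m=29, q=49, a=1
  step 2: m=20, q=10, a=4
  step 3: m=20, q=49, a=1
  step 4: m=29, q=1, a=58
a_4 = 2*a_0 = 58, so the period closes here.
sqrt(890) = [29; 1, 4, 1, 58]
Period length = 4

4


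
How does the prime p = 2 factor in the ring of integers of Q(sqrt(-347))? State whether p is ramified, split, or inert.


K = Q(sqrt(-347)). Since d mod 4 = 1, disc(K) = -347.
Check p | disc: -347 mod 2 = 1.
p=2 does not divide disc (d is 1 mod 4). 2 splits iff d = 1 mod 8.
d mod 8 = 5, so (d/2) = -1.
(d/p) = -1, so p is inert: (p) stays prime with e=1, f=2, g=1.
Therefore p is inert.

inert


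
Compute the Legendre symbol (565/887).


p = 887 is prime, so compute (565/887) with the reciprocity algorithm (Jacobi-symbol steps: pull out 2s via (2/n), flip via reciprocity, reduce):
  reciprocity: (565/887) -> +(887/565)
  reduce: (322/565)
  pull out 2: (2/565) = -1  (since 565 mod 8 = 5)
  reciprocity: (161/565) -> +(565/161)
  reduce: (82/161)
  pull out 2: (2/161) = +1  (since 161 mod 8 = 1)
  reciprocity: (41/161) -> +(161/41)
  reduce: (38/41)
  pull out 2: (2/41) = +1  (since 41 mod 8 = 1)
  reciprocity: (19/41) -> +(41/19)
  reduce: (3/19)
  reciprocity: (3/19) -> -(19/3)
  reduce: (1/3)
  (1/3) = 1
Product of signs = 1
(565/887) = 1

1


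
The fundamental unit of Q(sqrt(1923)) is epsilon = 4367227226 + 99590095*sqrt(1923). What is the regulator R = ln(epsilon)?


epsilon = 4367227226 + 99590095*sqrt(1923)
= 8.7345e+09
R = ln(8.7345e+09)
= 22.8905

22.8905


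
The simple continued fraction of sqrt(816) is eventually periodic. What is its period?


Run the CF algorithm for sqrt(816).
a_0 = floor(sqrt(816)) = 28; set m_0=0, q_0=1.
Recurrence: m' = q*a - m,  q' = (d - m'^2)/q,  a' = floor((a_0 + m')/q').
  step 1: m=28, q=32, a=1
  step 2: m=4, q=25, a=1
  step 3: m=21, q=15, a=3
  step 4: m=24, q=16, a=3
  step 5: m=24, q=15, a=3
  step 6: m=21, q=25, a=1
  step 7: m=4, q=32, a=1
  step 8: m=28, q=1, a=56
a_8 = 2*a_0 = 56, so the period closes here.
sqrt(816) = [28; 1, 1, 3, 3, 3, 1, 1, 56]
Period length = 8

8


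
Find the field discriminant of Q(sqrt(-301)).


For K = Q(sqrt(d)) with d squarefree: disc(K) = d if d = 1 mod 4, and disc(K) = 4d if d = 2 or 3 mod 4.
Here d = -301, and d mod 4 = 3.
d = 3 mod 4, not 1 (O_K = Z[sqrt(d)]), so disc(K) = 4d = 4 * (-301) = -1204

-1204


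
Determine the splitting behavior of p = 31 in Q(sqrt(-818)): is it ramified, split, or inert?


K = Q(sqrt(-818)). Since d mod 4 = 2, disc(K) = -3272.
Check p | disc: -3272 mod 31 = 14.
p does not divide disc. Compute Legendre symbol (d/p):
19^((31-1)/2) mod 31 = 1
(d/p) = 1, so p splits: (p) = P*P' with e=1, f=1, g=2.
Therefore p is split.

split


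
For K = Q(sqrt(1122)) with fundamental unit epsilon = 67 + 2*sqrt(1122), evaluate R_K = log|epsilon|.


epsilon = 67 + 2*sqrt(1122)
= 133.9925
R = ln(133.9925)
= 4.8978

4.8978


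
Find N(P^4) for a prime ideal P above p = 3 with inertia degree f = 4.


N(P^a) = p^(a*f)
= 3^(4*4)
= 3^16
= 43046721

43046721


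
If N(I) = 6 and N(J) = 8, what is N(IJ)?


N(IJ) = N(I) * N(J)
= 6 * 8
= 48

48


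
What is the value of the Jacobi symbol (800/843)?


Compute (800/843) via quadratic reciprocity:
  pull out 2: (2/843) = -1  (since 843 mod 8 = 3)
  pull out 2: (2/843) = -1  (since 843 mod 8 = 3)
  pull out 2: (2/843) = -1  (since 843 mod 8 = 3)
  pull out 2: (2/843) = -1  (since 843 mod 8 = 3)
  pull out 2: (2/843) = -1  (since 843 mod 8 = 3)
  reciprocity: (25/843) -> +(843/25)
  reduce: (18/25)
  pull out 2: (2/25) = +1  (since 25 mod 8 = 1)
  reciprocity: (9/25) -> +(25/9)
  reduce: (7/9)
  reciprocity: (7/9) -> +(9/7)
  reduce: (2/7)
  pull out 2: (2/7) = +1  (since 7 mod 8 = 7)
  (1/7) = 1
Product of signs = -1

-1


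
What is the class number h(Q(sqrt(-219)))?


K = Q(sqrt(-219)). d mod 4 = 1, so D = disc(K) = d = -219
h(K) equals the number of primitive reduced positive-definite forms (a, b, c) = a*x^2 + b*x*y + c*y^2 with b^2 - 4ac = D,
where reduced means |b| <= a <= c, with b >= 0 whenever |b| = a or a = c, and primitive means gcd(a, b, c) = 1.
Reduced forces 3a^2 <= |D| = 219, so 1 <= a <= 8; b must have the parity of D, and c = (b^2 - D)/(4a) must be an integer >= a.
Enumerate a = 1..8, b in [-a, a]:
  a=1: (1, 1, 55)  [1]
  a=2: none
  a=3: (3, 3, 19)  [1]
  a=4: none
  a=5: (5, -1, 11), (5, 1, 11)  [2]
  a=6..8: none
Total reduced forms: 1 + 1 + 2 = 4
h = 4

4


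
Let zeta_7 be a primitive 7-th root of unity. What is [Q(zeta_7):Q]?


The degree equals Euler's totient phi(7).
7 = 7
phi(7) = 6

6


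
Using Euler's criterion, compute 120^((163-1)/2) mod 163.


p = 163 is prime and the exponent is (p-1)/2 = 81, so by Euler's criterion 120^81 = (120/163) = +1 or -1 mod 163.
Compute by square-and-multiply:
  81 = 64 + 16 + 1 (binary 1010001)
  Repeated squaring mod 163: 120^1 = 120, 120^2 = 56, 120^4 = 39, 120^8 = 54, 120^16 = 145, 120^32 = 161, 120^64 = 4
  120^81 = 120^64 * 120^16 * 120^1 = 4 * 145 * 120 mod 163
    4 * 145 = 580 = 91 mod 163
    91 * 120 = 10920 = 162 mod 163
  120^81 = 162 mod 163
Result 162 = p - 1 = -1 mod 163: 120 is a quadratic non-residue mod 163. As a residue in [0, p-1] the value is 162.
120^81 mod 163 = 162

162


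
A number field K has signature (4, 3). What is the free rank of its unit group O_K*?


By Dirichlet's unit theorem:
rank = r1 + r2 - 1
= 4 + 3 - 1
= 6

6


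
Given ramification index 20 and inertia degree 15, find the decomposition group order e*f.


|D_P| = e * f
= 20 * 15
= 300

300


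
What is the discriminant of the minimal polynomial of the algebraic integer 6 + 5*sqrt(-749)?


The element 6 + 5*sqrt(-749) has minimal polynomial:
x^2 - 12*x + 18761
Discriminant = (-12)^2 - 4*(18761)
= 144 - 75044
= -74900

-74900


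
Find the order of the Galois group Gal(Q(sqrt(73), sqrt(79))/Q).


The 2 square roots of distinct primes are multiplicatively independent over Q,
so [K:Q] = 2^2 and Gal(K/Q) is isomorphic to (Z/2Z)^2.
|Gal| = 2^2 = 4

4


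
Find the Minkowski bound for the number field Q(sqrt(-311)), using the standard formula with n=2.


d = -311, d mod 4 = 1, so disc(K) = d = -311; |disc(K)| = 311
Imaginary quadratic field, so n = 2, s = r2 = 1, r1 = 0
M = (n!/n^n) * (4/pi)^s * sqrt(|disc(K)|) = (2!/2^2) * (4/pi)^1 * sqrt(311)
= 0.5 * 1.273240 * 17.635192
= 11.2269

11.2269


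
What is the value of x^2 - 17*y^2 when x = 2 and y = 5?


x^2 - d*y^2
= 2^2 - 17*5^2
= 4 - 425
= -421

-421


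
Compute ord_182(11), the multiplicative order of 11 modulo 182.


We want ord_182(11), the smallest k >= 1 with 11^k = 1 mod 182.
n = 182 = 2 * 7 * 13, phi(182) = 72; the order divides phi(n).
Divisors of 72: 1, 2, 3, 4, 6, 8, 9, 12, 18, 24, 36, 72
Repeated squaring mod 182: 11^1 = 11, 11^2 = 121, 11^4 = 81, 11^8 = 9, 11^16 = 81, 11^32 = 9, 11^64 = 81
Test divisors in increasing order:
  k=1: 11^1 = 11 mod 182
  k=2: 11^2 = 121 mod 182
  k=3: 11^3 = 121 * 11 = 57 mod 182
  k=4: 11^4 = 81 mod 182
  k=6: 11^6 = 81 * 121 = 155 mod 182
  k=8: 11^8 = 9 mod 182
  k=9: 11^9 = 9 * 11 = 99 mod 182
  k=12: 11^12 = 9 * 81 = 1 mod 182  <- first divisor giving 1
Order = 12

12


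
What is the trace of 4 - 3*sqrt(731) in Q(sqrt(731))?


Tr(a + b*sqrt(d)) = (a + b*sqrt(d)) + (a - b*sqrt(d)) = 2a
= 2 * (4)
= 8

8


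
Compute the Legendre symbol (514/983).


p = 983 is prime, so compute (514/983) with the reciprocity algorithm (Jacobi-symbol steps: pull out 2s via (2/n), flip via reciprocity, reduce):
  pull out 2: (2/983) = +1  (since 983 mod 8 = 7)
  reciprocity: (257/983) -> +(983/257)
  reduce: (212/257)
  pull out 2: (2/257) = +1  (since 257 mod 8 = 1)
  pull out 2: (2/257) = +1  (since 257 mod 8 = 1)
  reciprocity: (53/257) -> +(257/53)
  reduce: (45/53)
  reciprocity: (45/53) -> +(53/45)
  reduce: (8/45)
  pull out 2: (2/45) = -1  (since 45 mod 8 = 5)
  pull out 2: (2/45) = -1  (since 45 mod 8 = 5)
  pull out 2: (2/45) = -1  (since 45 mod 8 = 5)
  (1/45) = 1
Product of signs = -1
(514/983) = -1

-1


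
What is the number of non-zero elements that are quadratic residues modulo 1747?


For prime p, the number of non-zero quadratic residues is (p-1)/2.
= (1747-1)/2
= 873

873


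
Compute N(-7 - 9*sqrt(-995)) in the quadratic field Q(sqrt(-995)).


N(a + b*sqrt(d)) = a^2 - d*b^2
= (-7)^2 - (-995)*(-9)^2
= 49 + 80595
= 80644

80644


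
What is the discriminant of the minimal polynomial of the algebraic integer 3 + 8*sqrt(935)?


The element 3 + 8*sqrt(935) has minimal polynomial:
x^2 - 6*x - 59831
Discriminant = (-6)^2 - 4*(-59831)
= 36 + 239324
= 239360

239360


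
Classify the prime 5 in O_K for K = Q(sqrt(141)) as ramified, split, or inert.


K = Q(sqrt(141)). Since d mod 4 = 1, disc(K) = 141.
Check p | disc: 141 mod 5 = 1.
p does not divide disc. Compute Legendre symbol (d/p):
1^((5-1)/2) mod 5 = 1
(d/p) = 1, so p splits: (p) = P*P' with e=1, f=1, g=2.
Therefore p is split.

split


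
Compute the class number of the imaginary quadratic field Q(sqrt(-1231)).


K = Q(sqrt(-1231)). d mod 4 = 1, so D = disc(K) = d = -1231
h(K) equals the number of primitive reduced positive-definite forms (a, b, c) = a*x^2 + b*x*y + c*y^2 with b^2 - 4ac = D,
where reduced means |b| <= a <= c, with b >= 0 whenever |b| = a or a = c, and primitive means gcd(a, b, c) = 1.
Reduced forces 3a^2 <= |D| = 1231, so 1 <= a <= 20; b must have the parity of D, and c = (b^2 - D)/(4a) must be an integer >= a.
Enumerate a = 1..20, b in [-a, a]:
  a=1: (1, 1, 308)  [1]
  a=2: (2, -1, 154), (2, 1, 154)  [2]
  a=3: none
  a=4: (4, -1, 77), (4, 1, 77)  [2]
  a=5: (5, -3, 62), (5, 3, 62)  [2]
  a=6: none
  a=7: (7, -1, 44), (7, 1, 44)  [2]
  a=8: (8, -7, 40), (8, 7, 40)  [2]
  a=9: none
  a=10: (10, -7, 32), (10, -3, 31), (10, 3, 31), (10, 7, 32)  [4]
  a=11: (11, -1, 28), (11, 1, 28)  [2]
  a=12: none
  a=13: (13, -11, 26), (13, 11, 26)  [2]
  a=14: (14, -13, 25), (14, -1, 22), (14, 1, 22), (14, 13, 25)  [4]
  a=15: none
  a=16: (16, -7, 20), (16, 7, 20)  [2]
  a=17..18: none
  a=19: (19, -17, 20), (19, 17, 20)  [2]
  a=20: none
Total reduced forms: 1 + 2 + 2 + 2 + 2 + 2 + 4 + 2 + 2 + 4 + 2 + 2 = 27
h = 27

27


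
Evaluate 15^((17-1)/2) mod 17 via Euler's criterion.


p = 17 is prime and the exponent is (p-1)/2 = 8, so by Euler's criterion 15^8 = (15/17) = +1 or -1 mod 17.
Compute by square-and-multiply:
  8 = 8 (binary 1000)
  Repeated squaring mod 17: 15^1 = 15, 15^2 = 4, 15^4 = 16, 15^8 = 1
  15^8 = 1 mod 17
Result 1: 15 is a quadratic residue mod 17.
15^8 mod 17 = 1

1


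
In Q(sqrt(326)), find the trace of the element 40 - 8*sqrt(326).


Tr(a + b*sqrt(d)) = (a + b*sqrt(d)) + (a - b*sqrt(d)) = 2a
= 2 * (40)
= 80

80


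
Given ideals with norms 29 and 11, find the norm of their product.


N(IJ) = N(I) * N(J)
= 29 * 11
= 319

319


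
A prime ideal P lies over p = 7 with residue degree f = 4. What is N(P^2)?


N(P^a) = p^(a*f)
= 7^(2*4)
= 7^8
= 5764801

5764801


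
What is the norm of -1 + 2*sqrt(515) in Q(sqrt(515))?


N(a + b*sqrt(d)) = a^2 - d*b^2
= (-1)^2 - (515)*(2)^2
= 1 - 2060
= -2059

-2059


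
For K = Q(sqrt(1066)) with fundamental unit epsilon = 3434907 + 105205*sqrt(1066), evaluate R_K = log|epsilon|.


epsilon = 3434907 + 105205*sqrt(1066)
= 6.8698e+06
R = ln(6.8698e+06)
= 15.7426

15.7426


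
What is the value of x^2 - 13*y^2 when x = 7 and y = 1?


x^2 - d*y^2
= 7^2 - 13*1^2
= 49 - 13
= 36

36


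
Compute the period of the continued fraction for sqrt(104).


Run the CF algorithm for sqrt(104).
a_0 = floor(sqrt(104)) = 10; set m_0=0, q_0=1.
Recurrence: m' = q*a - m,  q' = (d - m'^2)/q,  a' = floor((a_0 + m')/q').
  step 1: m=10, q=4, a=5
  step 2: m=10, q=1, a=20
a_2 = 2*a_0 = 20, so the period closes here.
sqrt(104) = [10; 5, 20]
Period length = 2

2


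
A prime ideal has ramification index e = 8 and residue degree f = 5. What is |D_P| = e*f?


|D_P| = e * f
= 8 * 5
= 40

40


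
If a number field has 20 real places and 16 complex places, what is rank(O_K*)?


By Dirichlet's unit theorem:
rank = r1 + r2 - 1
= 20 + 16 - 1
= 35

35


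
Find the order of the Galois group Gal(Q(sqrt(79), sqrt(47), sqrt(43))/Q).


The 3 square roots of distinct primes are multiplicatively independent over Q,
so [K:Q] = 2^3 and Gal(K/Q) is isomorphic to (Z/2Z)^3.
|Gal| = 2^3 = 8

8


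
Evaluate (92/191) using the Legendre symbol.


p = 191 is prime, so compute (92/191) with the reciprocity algorithm (Jacobi-symbol steps: pull out 2s via (2/n), flip via reciprocity, reduce):
  pull out 2: (2/191) = +1  (since 191 mod 8 = 7)
  pull out 2: (2/191) = +1  (since 191 mod 8 = 7)
  reciprocity: (23/191) -> -(191/23)
  reduce: (7/23)
  reciprocity: (7/23) -> -(23/7)
  reduce: (2/7)
  pull out 2: (2/7) = +1  (since 7 mod 8 = 7)
  (1/7) = 1
Product of signs = 1
(92/191) = 1

1


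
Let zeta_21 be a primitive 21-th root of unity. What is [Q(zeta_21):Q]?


The degree equals Euler's totient phi(21).
21 = 3 * 7
phi(21) = 12

12


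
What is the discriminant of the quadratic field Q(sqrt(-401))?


For K = Q(sqrt(d)) with d squarefree: disc(K) = d if d = 1 mod 4, and disc(K) = 4d if d = 2 or 3 mod 4.
Here d = -401, and d mod 4 = 3.
d = 3 mod 4, not 1 (O_K = Z[sqrt(d)]), so disc(K) = 4d = 4 * (-401) = -1604

-1604


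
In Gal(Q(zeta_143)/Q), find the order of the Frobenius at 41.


The Frobenius at p in Gal(Q(zeta_n)/Q) = (Z/nZ)* is the class of p, so its order is ord_143(41), the smallest k >= 1 with 41^k = 1 mod 143.
n = 143 = 11 * 13, phi(143) = 120; the order divides phi(n).
Divisors of 120: 1, 2, 3, 4, 5, 6, 8, 10, 12, 15, 20, 24, 30, 40, 60, 120
Repeated squaring mod 143: 41^1 = 41, 41^2 = 108, 41^4 = 81, 41^8 = 126, 41^16 = 3, 41^32 = 9, 41^64 = 81
Test divisors in increasing order:
  k=1: 41^1 = 41 mod 143
  k=2: 41^2 = 108 mod 143
  k=3: 41^3 = 108 * 41 = 138 mod 143
  k=4: 41^4 = 81 mod 143
  k=5: 41^5 = 81 * 41 = 32 mod 143
  k=6: 41^6 = 81 * 108 = 25 mod 143
  k=8: 41^8 = 126 mod 143
  k=10: 41^10 = 126 * 108 = 23 mod 143
  k=12: 41^12 = 126 * 81 = 53 mod 143
  k=15: 41^15 = 126 * 81 * 108 * 41 = 21 mod 143
  k=20: 41^20 = 3 * 81 = 100 mod 143
  k=24: 41^24 = 3 * 126 = 92 mod 143
  k=30: 41^30 = 3 * 126 * 81 * 108 = 12 mod 143
  k=40: 41^40 = 9 * 126 = 133 mod 143
  k=60: 41^60 = 9 * 3 * 126 * 81 = 1 mod 143  <- first divisor giving 1
Order = 60

60


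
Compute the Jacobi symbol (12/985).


Compute (12/985) via quadratic reciprocity:
  pull out 2: (2/985) = +1  (since 985 mod 8 = 1)
  pull out 2: (2/985) = +1  (since 985 mod 8 = 1)
  reciprocity: (3/985) -> +(985/3)
  reduce: (1/3)
  (1/3) = 1
Product of signs = 1

1


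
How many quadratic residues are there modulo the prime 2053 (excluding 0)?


For prime p, the number of non-zero quadratic residues is (p-1)/2.
= (2053-1)/2
= 1026

1026


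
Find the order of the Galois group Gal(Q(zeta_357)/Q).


|Gal(Q(zeta_357)/Q)| = phi(357)
= 192

192


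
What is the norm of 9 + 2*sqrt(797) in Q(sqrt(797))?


N(a + b*sqrt(d)) = a^2 - d*b^2
= (9)^2 - (797)*(2)^2
= 81 - 3188
= -3107

-3107


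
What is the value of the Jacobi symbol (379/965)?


Compute (379/965) via quadratic reciprocity:
  reciprocity: (379/965) -> +(965/379)
  reduce: (207/379)
  reciprocity: (207/379) -> -(379/207)
  reduce: (172/207)
  pull out 2: (2/207) = +1  (since 207 mod 8 = 7)
  pull out 2: (2/207) = +1  (since 207 mod 8 = 7)
  reciprocity: (43/207) -> -(207/43)
  reduce: (35/43)
  reciprocity: (35/43) -> -(43/35)
  reduce: (8/35)
  pull out 2: (2/35) = -1  (since 35 mod 8 = 3)
  pull out 2: (2/35) = -1  (since 35 mod 8 = 3)
  pull out 2: (2/35) = -1  (since 35 mod 8 = 3)
  (1/35) = 1
Product of signs = 1

1


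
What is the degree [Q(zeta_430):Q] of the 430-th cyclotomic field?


The degree equals Euler's totient phi(430).
430 = 2 * 5 * 43
phi(430) = 168

168


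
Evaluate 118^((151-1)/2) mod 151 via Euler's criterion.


p = 151 is prime and the exponent is (p-1)/2 = 75, so by Euler's criterion 118^75 = (118/151) = +1 or -1 mod 151.
Compute by square-and-multiply:
  75 = 64 + 8 + 2 + 1 (binary 1001011)
  Repeated squaring mod 151: 118^1 = 118, 118^2 = 32, 118^4 = 118, 118^8 = 32, 118^16 = 118, 118^32 = 32, 118^64 = 118
  118^75 = 118^64 * 118^8 * 118^2 * 118^1 = 118 * 32 * 32 * 118 mod 151
    118 * 32 = 3776 = 1 mod 151
    1 * 32 = 32 = 32 mod 151
    32 * 118 = 3776 = 1 mod 151
  118^75 = 1 mod 151
Result 1: 118 is a quadratic residue mod 151.
118^75 mod 151 = 1

1


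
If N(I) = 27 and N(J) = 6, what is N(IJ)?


N(IJ) = N(I) * N(J)
= 27 * 6
= 162

162


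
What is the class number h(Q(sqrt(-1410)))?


K = Q(sqrt(-1410)). d mod 4 = 2, so D = disc(K) = 4d = -5640
h(K) equals the number of primitive reduced positive-definite forms (a, b, c) = a*x^2 + b*x*y + c*y^2 with b^2 - 4ac = D,
where reduced means |b| <= a <= c, with b >= 0 whenever |b| = a or a = c, and primitive means gcd(a, b, c) = 1.
Reduced forces 3a^2 <= |D| = 5640, so 1 <= a <= 43; b must have the parity of D, and c = (b^2 - D)/(4a) must be an integer >= a.
Enumerate a = 1..43, b in [-a, a]:
  a=1: (1, 0, 1410)  [1]
  a=2: (2, 0, 705)  [1]
  a=3: (3, 0, 470)  [1]
  a=4: none
  a=5: (5, 0, 282)  [1]
  a=6: (6, 0, 235)  [1]
  a=7: (7, -4, 202), (7, 4, 202)  [2]
  a=8..9: none
  a=10: (10, 0, 141)  [1]
  a=11: (11, -6, 129), (11, 6, 129)  [2]
  a=12..13: none
  a=14: (14, -4, 101), (14, 4, 101)  [2]
  a=15: (15, 0, 94)  [1]
  a=16: none
  a=17: (17, -2, 83), (17, 2, 83)  [2]
  a=18..20: none
  a=21: (21, -18, 71), (21, 18, 71)  [2]
  a=22: (22, -16, 67), (22, 16, 67)  [2]
  a=23: (23, -8, 62), (23, 8, 62)  [2]
  a=24..29: none
  a=30: (30, 0, 47)  [1]
  a=31: (31, -8, 46), (31, 8, 46)  [2]
  a=32: none
  a=33: (33, -6, 43), (33, 6, 43)  [2]
  a=34: (34, -32, 49), (34, 32, 49)  [2]
  a=35: (35, -10, 41), (35, 10, 41)  [2]
  a=36: none
  a=37: (37, -24, 42), (37, 24, 42)  [2]
  a=38..43: none
Total reduced forms: 1 + 1 + 1 + 1 + 1 + 2 + 1 + 2 + 2 + 1 + 2 + 2 + 2 + 2 + 1 + 2 + 2 + 2 + 2 + 2 = 32
h = 32

32


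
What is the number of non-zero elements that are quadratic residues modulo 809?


For prime p, the number of non-zero quadratic residues is (p-1)/2.
= (809-1)/2
= 404

404


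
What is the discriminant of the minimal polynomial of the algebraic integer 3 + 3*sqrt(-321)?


The element 3 + 3*sqrt(-321) has minimal polynomial:
x^2 - 6*x + 2898
Discriminant = (-6)^2 - 4*(2898)
= 36 - 11592
= -11556

-11556


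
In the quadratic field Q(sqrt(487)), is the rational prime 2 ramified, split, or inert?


K = Q(sqrt(487)). Since d mod 4 = 3, disc(K) = 1948.
Check p | disc: 1948 mod 2 = 0.
p divides disc, so p ramifies: (p) = P^2 with e=2, f=1, g=1.
Therefore p is ramified.

ramified


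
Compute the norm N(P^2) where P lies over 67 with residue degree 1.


N(P^a) = p^(a*f)
= 67^(2*1)
= 67^2
= 4489

4489


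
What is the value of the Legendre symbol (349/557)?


p = 557 is prime, so compute (349/557) with the reciprocity algorithm (Jacobi-symbol steps: pull out 2s via (2/n), flip via reciprocity, reduce):
  reciprocity: (349/557) -> +(557/349)
  reduce: (208/349)
  pull out 2: (2/349) = -1  (since 349 mod 8 = 5)
  pull out 2: (2/349) = -1  (since 349 mod 8 = 5)
  pull out 2: (2/349) = -1  (since 349 mod 8 = 5)
  pull out 2: (2/349) = -1  (since 349 mod 8 = 5)
  reciprocity: (13/349) -> +(349/13)
  reduce: (11/13)
  reciprocity: (11/13) -> +(13/11)
  reduce: (2/11)
  pull out 2: (2/11) = -1  (since 11 mod 8 = 3)
  (1/11) = 1
Product of signs = -1
(349/557) = -1

-1


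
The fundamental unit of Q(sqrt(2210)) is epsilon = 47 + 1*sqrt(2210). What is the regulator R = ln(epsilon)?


epsilon = 47 + 1*sqrt(2210)
= 94.0106
R = ln(94.0106)
= 4.5434

4.5434


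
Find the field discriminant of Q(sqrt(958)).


For K = Q(sqrt(d)) with d squarefree: disc(K) = d if d = 1 mod 4, and disc(K) = 4d if d = 2 or 3 mod 4.
Here d = 958, and d mod 4 = 2.
d = 2 mod 4, not 1 (O_K = Z[sqrt(d)]), so disc(K) = 4d = 4 * (958) = 3832

3832


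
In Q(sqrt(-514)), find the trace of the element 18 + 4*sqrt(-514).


Tr(a + b*sqrt(d)) = (a + b*sqrt(d)) + (a - b*sqrt(d)) = 2a
= 2 * (18)
= 36

36


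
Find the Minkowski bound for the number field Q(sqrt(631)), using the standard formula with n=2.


d = 631, d mod 4 = 3, so disc(K) = 4d = 2524; |disc(K)| = 2524
Real quadratic field, so n = 2, s = r2 = 0, r1 = 2
M = (n!/n^n) * (4/pi)^s * sqrt(|disc(K)|) = (2!/2^2) * (4/pi)^0 * sqrt(2524)
= 0.5 * 1.000000 * 50.239427
= 25.1197

25.1197


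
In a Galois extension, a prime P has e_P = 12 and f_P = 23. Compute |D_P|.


|D_P| = e * f
= 12 * 23
= 276

276


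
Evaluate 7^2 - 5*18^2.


x^2 - d*y^2
= 7^2 - 5*18^2
= 49 - 1620
= -1571

-1571


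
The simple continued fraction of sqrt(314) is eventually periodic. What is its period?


Run the CF algorithm for sqrt(314).
a_0 = floor(sqrt(314)) = 17; set m_0=0, q_0=1.
Recurrence: m' = q*a - m,  q' = (d - m'^2)/q,  a' = floor((a_0 + m')/q').
  step 1: m=17, q=25, a=1
  step 2: m=8, q=10, a=2
  step 3: m=12, q=17, a=1
  step 4: m=5, q=17, a=1
  step 5: m=12, q=10, a=2
  step 6: m=8, q=25, a=1
  step 7: m=17, q=1, a=34
a_7 = 2*a_0 = 34, so the period closes here.
sqrt(314) = [17; 1, 2, 1, 1, 2, 1, 34]
Period length = 7

7


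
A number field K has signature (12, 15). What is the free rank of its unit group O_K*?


By Dirichlet's unit theorem:
rank = r1 + r2 - 1
= 12 + 15 - 1
= 26

26


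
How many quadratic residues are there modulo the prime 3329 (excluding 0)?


For prime p, the number of non-zero quadratic residues is (p-1)/2.
= (3329-1)/2
= 1664

1664


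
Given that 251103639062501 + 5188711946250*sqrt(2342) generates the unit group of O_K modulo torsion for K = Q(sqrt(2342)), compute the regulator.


epsilon = 251103639062501 + 5188711946250*sqrt(2342)
= 5.0221e+14
R = ln(5.0221e+14)
= 33.8500

33.8500


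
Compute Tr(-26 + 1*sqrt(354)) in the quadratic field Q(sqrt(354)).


Tr(a + b*sqrt(d)) = (a + b*sqrt(d)) + (a - b*sqrt(d)) = 2a
= 2 * (-26)
= -52

-52


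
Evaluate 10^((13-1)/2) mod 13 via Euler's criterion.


p = 13 is prime and the exponent is (p-1)/2 = 6, so by Euler's criterion 10^6 = (10/13) = +1 or -1 mod 13.
Compute by square-and-multiply:
  6 = 4 + 2 (binary 110)
  Repeated squaring mod 13: 10^1 = 10, 10^2 = 9, 10^4 = 3
  10^6 = 10^4 * 10^2 = 3 * 9 mod 13
    3 * 9 = 27 = 1 mod 13
  10^6 = 1 mod 13
Result 1: 10 is a quadratic residue mod 13.
10^6 mod 13 = 1

1


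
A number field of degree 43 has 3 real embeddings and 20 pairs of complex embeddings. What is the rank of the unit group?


By Dirichlet's unit theorem:
rank = r1 + r2 - 1
= 3 + 20 - 1
= 22

22


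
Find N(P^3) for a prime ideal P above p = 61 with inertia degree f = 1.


N(P^a) = p^(a*f)
= 61^(3*1)
= 61^3
= 226981

226981


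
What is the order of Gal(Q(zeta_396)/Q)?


|Gal(Q(zeta_396)/Q)| = phi(396)
= 120

120


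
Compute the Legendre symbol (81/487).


p = 487 is prime, so compute (81/487) with the reciprocity algorithm (Jacobi-symbol steps: pull out 2s via (2/n), flip via reciprocity, reduce):
  reciprocity: (81/487) -> +(487/81)
  reduce: (1/81)
  (1/81) = 1
Product of signs = 1
(81/487) = 1

1


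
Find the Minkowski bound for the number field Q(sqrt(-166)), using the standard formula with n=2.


d = -166, d mod 4 = 2, so disc(K) = 4d = -664; |disc(K)| = 664
Imaginary quadratic field, so n = 2, s = r2 = 1, r1 = 0
M = (n!/n^n) * (4/pi)^s * sqrt(|disc(K)|) = (2!/2^2) * (4/pi)^1 * sqrt(664)
= 0.5 * 1.273240 * 25.768197
= 16.4045

16.4045


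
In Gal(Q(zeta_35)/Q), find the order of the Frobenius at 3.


The Frobenius at p in Gal(Q(zeta_n)/Q) = (Z/nZ)* is the class of p, so its order is ord_35(3), the smallest k >= 1 with 3^k = 1 mod 35.
n = 35 = 5 * 7, phi(35) = 24; the order divides phi(n).
Divisors of 24: 1, 2, 3, 4, 6, 8, 12, 24
Repeated squaring mod 35: 3^1 = 3, 3^2 = 9, 3^4 = 11, 3^8 = 16, 3^16 = 11
Test divisors in increasing order:
  k=1: 3^1 = 3 mod 35
  k=2: 3^2 = 9 mod 35
  k=3: 3^3 = 9 * 3 = 27 mod 35
  k=4: 3^4 = 11 mod 35
  k=6: 3^6 = 11 * 9 = 29 mod 35
  k=8: 3^8 = 16 mod 35
  k=12: 3^12 = 16 * 11 = 1 mod 35  <- first divisor giving 1
Order = 12

12
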